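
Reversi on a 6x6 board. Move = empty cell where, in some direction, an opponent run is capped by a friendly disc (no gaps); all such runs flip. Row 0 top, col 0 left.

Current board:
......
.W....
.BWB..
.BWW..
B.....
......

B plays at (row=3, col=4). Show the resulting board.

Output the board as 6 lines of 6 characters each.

Answer: ......
.W....
.BWB..
.BBBB.
B.....
......

Derivation:
Place B at (3,4); scan 8 dirs for brackets.
Dir NW: first cell 'B' (not opp) -> no flip
Dir N: first cell '.' (not opp) -> no flip
Dir NE: first cell '.' (not opp) -> no flip
Dir W: opp run (3,3) (3,2) capped by B -> flip
Dir E: first cell '.' (not opp) -> no flip
Dir SW: first cell '.' (not opp) -> no flip
Dir S: first cell '.' (not opp) -> no flip
Dir SE: first cell '.' (not opp) -> no flip
All flips: (3,2) (3,3)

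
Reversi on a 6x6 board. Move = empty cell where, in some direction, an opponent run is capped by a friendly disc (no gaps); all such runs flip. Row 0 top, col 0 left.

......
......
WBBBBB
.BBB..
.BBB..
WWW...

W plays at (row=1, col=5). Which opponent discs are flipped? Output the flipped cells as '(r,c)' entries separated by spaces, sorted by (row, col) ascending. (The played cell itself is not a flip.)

Answer: (2,4) (3,3) (4,2)

Derivation:
Dir NW: first cell '.' (not opp) -> no flip
Dir N: first cell '.' (not opp) -> no flip
Dir NE: edge -> no flip
Dir W: first cell '.' (not opp) -> no flip
Dir E: edge -> no flip
Dir SW: opp run (2,4) (3,3) (4,2) capped by W -> flip
Dir S: opp run (2,5), next='.' -> no flip
Dir SE: edge -> no flip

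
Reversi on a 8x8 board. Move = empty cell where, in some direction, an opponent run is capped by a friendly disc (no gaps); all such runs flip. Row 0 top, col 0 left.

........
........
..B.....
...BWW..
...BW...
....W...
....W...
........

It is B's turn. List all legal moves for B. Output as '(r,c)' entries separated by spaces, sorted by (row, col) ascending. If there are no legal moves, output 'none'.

(2,3): no bracket -> illegal
(2,4): no bracket -> illegal
(2,5): flips 1 -> legal
(2,6): no bracket -> illegal
(3,6): flips 2 -> legal
(4,5): flips 1 -> legal
(4,6): no bracket -> illegal
(5,3): no bracket -> illegal
(5,5): flips 1 -> legal
(6,3): no bracket -> illegal
(6,5): flips 1 -> legal
(7,3): no bracket -> illegal
(7,4): no bracket -> illegal
(7,5): no bracket -> illegal

Answer: (2,5) (3,6) (4,5) (5,5) (6,5)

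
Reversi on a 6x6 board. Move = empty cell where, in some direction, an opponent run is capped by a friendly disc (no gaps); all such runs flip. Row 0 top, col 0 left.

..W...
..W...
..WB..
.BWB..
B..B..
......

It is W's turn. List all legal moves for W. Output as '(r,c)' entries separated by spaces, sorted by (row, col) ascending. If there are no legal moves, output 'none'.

Answer: (1,4) (2,4) (3,0) (3,4) (4,4) (5,4)

Derivation:
(1,3): no bracket -> illegal
(1,4): flips 1 -> legal
(2,0): no bracket -> illegal
(2,1): no bracket -> illegal
(2,4): flips 1 -> legal
(3,0): flips 1 -> legal
(3,4): flips 2 -> legal
(4,1): no bracket -> illegal
(4,2): no bracket -> illegal
(4,4): flips 1 -> legal
(5,0): no bracket -> illegal
(5,1): no bracket -> illegal
(5,2): no bracket -> illegal
(5,3): no bracket -> illegal
(5,4): flips 1 -> legal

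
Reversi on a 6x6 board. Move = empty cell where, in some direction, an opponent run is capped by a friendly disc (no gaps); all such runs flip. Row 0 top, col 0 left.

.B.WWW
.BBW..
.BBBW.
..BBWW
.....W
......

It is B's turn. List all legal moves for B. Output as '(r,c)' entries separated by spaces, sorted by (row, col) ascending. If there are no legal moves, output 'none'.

Answer: (1,4) (1,5) (2,5)

Derivation:
(0,2): no bracket -> illegal
(1,4): flips 1 -> legal
(1,5): flips 1 -> legal
(2,5): flips 1 -> legal
(4,3): no bracket -> illegal
(4,4): no bracket -> illegal
(5,4): no bracket -> illegal
(5,5): no bracket -> illegal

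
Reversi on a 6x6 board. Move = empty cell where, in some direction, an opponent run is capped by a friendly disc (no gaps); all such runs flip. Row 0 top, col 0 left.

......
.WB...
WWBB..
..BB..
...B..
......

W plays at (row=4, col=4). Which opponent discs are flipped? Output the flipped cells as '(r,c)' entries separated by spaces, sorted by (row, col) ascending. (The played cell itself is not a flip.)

Answer: (2,2) (3,3)

Derivation:
Dir NW: opp run (3,3) (2,2) capped by W -> flip
Dir N: first cell '.' (not opp) -> no flip
Dir NE: first cell '.' (not opp) -> no flip
Dir W: opp run (4,3), next='.' -> no flip
Dir E: first cell '.' (not opp) -> no flip
Dir SW: first cell '.' (not opp) -> no flip
Dir S: first cell '.' (not opp) -> no flip
Dir SE: first cell '.' (not opp) -> no flip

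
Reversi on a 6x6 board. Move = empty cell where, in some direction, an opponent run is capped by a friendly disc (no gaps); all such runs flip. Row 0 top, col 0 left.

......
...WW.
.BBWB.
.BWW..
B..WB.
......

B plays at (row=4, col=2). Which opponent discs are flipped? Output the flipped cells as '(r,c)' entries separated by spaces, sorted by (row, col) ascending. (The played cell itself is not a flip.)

Answer: (3,2) (3,3) (4,3)

Derivation:
Dir NW: first cell 'B' (not opp) -> no flip
Dir N: opp run (3,2) capped by B -> flip
Dir NE: opp run (3,3) capped by B -> flip
Dir W: first cell '.' (not opp) -> no flip
Dir E: opp run (4,3) capped by B -> flip
Dir SW: first cell '.' (not opp) -> no flip
Dir S: first cell '.' (not opp) -> no flip
Dir SE: first cell '.' (not opp) -> no flip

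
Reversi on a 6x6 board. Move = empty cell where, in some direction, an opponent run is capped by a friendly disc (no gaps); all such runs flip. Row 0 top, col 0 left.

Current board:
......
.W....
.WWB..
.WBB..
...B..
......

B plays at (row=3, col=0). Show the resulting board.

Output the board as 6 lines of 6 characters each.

Answer: ......
.W....
.WWB..
BBBB..
...B..
......

Derivation:
Place B at (3,0); scan 8 dirs for brackets.
Dir NW: edge -> no flip
Dir N: first cell '.' (not opp) -> no flip
Dir NE: opp run (2,1), next='.' -> no flip
Dir W: edge -> no flip
Dir E: opp run (3,1) capped by B -> flip
Dir SW: edge -> no flip
Dir S: first cell '.' (not opp) -> no flip
Dir SE: first cell '.' (not opp) -> no flip
All flips: (3,1)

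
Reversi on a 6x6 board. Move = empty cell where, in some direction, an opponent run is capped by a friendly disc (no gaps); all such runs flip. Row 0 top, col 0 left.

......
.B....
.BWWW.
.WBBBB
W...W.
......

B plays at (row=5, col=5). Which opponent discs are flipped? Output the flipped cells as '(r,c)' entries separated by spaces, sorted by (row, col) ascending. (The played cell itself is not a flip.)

Answer: (4,4)

Derivation:
Dir NW: opp run (4,4) capped by B -> flip
Dir N: first cell '.' (not opp) -> no flip
Dir NE: edge -> no flip
Dir W: first cell '.' (not opp) -> no flip
Dir E: edge -> no flip
Dir SW: edge -> no flip
Dir S: edge -> no flip
Dir SE: edge -> no flip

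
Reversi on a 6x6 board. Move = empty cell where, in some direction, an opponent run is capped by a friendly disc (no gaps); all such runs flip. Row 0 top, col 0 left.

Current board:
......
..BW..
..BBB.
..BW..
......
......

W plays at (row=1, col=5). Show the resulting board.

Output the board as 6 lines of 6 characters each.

Place W at (1,5); scan 8 dirs for brackets.
Dir NW: first cell '.' (not opp) -> no flip
Dir N: first cell '.' (not opp) -> no flip
Dir NE: edge -> no flip
Dir W: first cell '.' (not opp) -> no flip
Dir E: edge -> no flip
Dir SW: opp run (2,4) capped by W -> flip
Dir S: first cell '.' (not opp) -> no flip
Dir SE: edge -> no flip
All flips: (2,4)

Answer: ......
..BW.W
..BBW.
..BW..
......
......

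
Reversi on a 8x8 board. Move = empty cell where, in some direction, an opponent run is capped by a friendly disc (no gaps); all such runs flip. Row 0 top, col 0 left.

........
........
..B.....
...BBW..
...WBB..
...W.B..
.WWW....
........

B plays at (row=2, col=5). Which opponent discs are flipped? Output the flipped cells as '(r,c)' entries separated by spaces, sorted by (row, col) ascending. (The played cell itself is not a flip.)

Dir NW: first cell '.' (not opp) -> no flip
Dir N: first cell '.' (not opp) -> no flip
Dir NE: first cell '.' (not opp) -> no flip
Dir W: first cell '.' (not opp) -> no flip
Dir E: first cell '.' (not opp) -> no flip
Dir SW: first cell 'B' (not opp) -> no flip
Dir S: opp run (3,5) capped by B -> flip
Dir SE: first cell '.' (not opp) -> no flip

Answer: (3,5)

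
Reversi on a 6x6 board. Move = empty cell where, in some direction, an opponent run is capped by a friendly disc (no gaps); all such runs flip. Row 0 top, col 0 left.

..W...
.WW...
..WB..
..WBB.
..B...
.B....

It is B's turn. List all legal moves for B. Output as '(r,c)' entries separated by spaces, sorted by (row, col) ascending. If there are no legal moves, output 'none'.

Answer: (0,0) (0,1) (2,1) (3,1) (4,1)

Derivation:
(0,0): flips 2 -> legal
(0,1): flips 1 -> legal
(0,3): no bracket -> illegal
(1,0): no bracket -> illegal
(1,3): no bracket -> illegal
(2,0): no bracket -> illegal
(2,1): flips 1 -> legal
(3,1): flips 1 -> legal
(4,1): flips 1 -> legal
(4,3): no bracket -> illegal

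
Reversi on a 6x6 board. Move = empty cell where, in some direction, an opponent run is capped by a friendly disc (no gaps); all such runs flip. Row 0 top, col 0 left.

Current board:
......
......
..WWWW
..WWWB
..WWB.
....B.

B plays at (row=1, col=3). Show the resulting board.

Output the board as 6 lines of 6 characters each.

Place B at (1,3); scan 8 dirs for brackets.
Dir NW: first cell '.' (not opp) -> no flip
Dir N: first cell '.' (not opp) -> no flip
Dir NE: first cell '.' (not opp) -> no flip
Dir W: first cell '.' (not opp) -> no flip
Dir E: first cell '.' (not opp) -> no flip
Dir SW: opp run (2,2), next='.' -> no flip
Dir S: opp run (2,3) (3,3) (4,3), next='.' -> no flip
Dir SE: opp run (2,4) capped by B -> flip
All flips: (2,4)

Answer: ......
...B..
..WWBW
..WWWB
..WWB.
....B.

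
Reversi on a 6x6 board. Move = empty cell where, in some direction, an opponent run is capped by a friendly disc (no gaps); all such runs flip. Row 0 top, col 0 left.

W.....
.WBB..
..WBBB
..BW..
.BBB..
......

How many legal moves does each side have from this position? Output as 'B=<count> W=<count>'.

Answer: B=4 W=9

Derivation:
-- B to move --
(0,1): no bracket -> illegal
(0,2): no bracket -> illegal
(1,0): flips 1 -> legal
(2,0): no bracket -> illegal
(2,1): flips 1 -> legal
(3,1): flips 1 -> legal
(3,4): flips 1 -> legal
(4,4): no bracket -> illegal
B mobility = 4
-- W to move --
(0,1): no bracket -> illegal
(0,2): flips 1 -> legal
(0,3): flips 2 -> legal
(0,4): flips 1 -> legal
(1,4): flips 2 -> legal
(1,5): flips 1 -> legal
(2,1): no bracket -> illegal
(3,0): no bracket -> illegal
(3,1): flips 1 -> legal
(3,4): no bracket -> illegal
(3,5): no bracket -> illegal
(4,0): no bracket -> illegal
(4,4): no bracket -> illegal
(5,0): no bracket -> illegal
(5,1): flips 1 -> legal
(5,2): flips 2 -> legal
(5,3): flips 1 -> legal
(5,4): no bracket -> illegal
W mobility = 9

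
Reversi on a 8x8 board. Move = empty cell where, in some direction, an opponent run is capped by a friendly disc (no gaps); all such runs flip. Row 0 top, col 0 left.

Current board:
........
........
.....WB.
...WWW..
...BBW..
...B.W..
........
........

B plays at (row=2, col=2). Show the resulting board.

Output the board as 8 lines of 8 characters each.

Place B at (2,2); scan 8 dirs for brackets.
Dir NW: first cell '.' (not opp) -> no flip
Dir N: first cell '.' (not opp) -> no flip
Dir NE: first cell '.' (not opp) -> no flip
Dir W: first cell '.' (not opp) -> no flip
Dir E: first cell '.' (not opp) -> no flip
Dir SW: first cell '.' (not opp) -> no flip
Dir S: first cell '.' (not opp) -> no flip
Dir SE: opp run (3,3) capped by B -> flip
All flips: (3,3)

Answer: ........
........
..B..WB.
...BWW..
...BBW..
...B.W..
........
........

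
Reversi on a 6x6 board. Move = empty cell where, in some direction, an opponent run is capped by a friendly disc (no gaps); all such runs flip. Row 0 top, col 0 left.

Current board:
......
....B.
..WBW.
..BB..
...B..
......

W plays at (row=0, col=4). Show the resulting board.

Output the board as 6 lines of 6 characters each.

Place W at (0,4); scan 8 dirs for brackets.
Dir NW: edge -> no flip
Dir N: edge -> no flip
Dir NE: edge -> no flip
Dir W: first cell '.' (not opp) -> no flip
Dir E: first cell '.' (not opp) -> no flip
Dir SW: first cell '.' (not opp) -> no flip
Dir S: opp run (1,4) capped by W -> flip
Dir SE: first cell '.' (not opp) -> no flip
All flips: (1,4)

Answer: ....W.
....W.
..WBW.
..BB..
...B..
......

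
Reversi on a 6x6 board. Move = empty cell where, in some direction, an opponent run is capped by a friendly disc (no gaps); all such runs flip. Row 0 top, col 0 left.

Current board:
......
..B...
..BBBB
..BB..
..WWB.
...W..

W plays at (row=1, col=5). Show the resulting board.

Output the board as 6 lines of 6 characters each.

Answer: ......
..B..W
..BBWB
..BW..
..WWB.
...W..

Derivation:
Place W at (1,5); scan 8 dirs for brackets.
Dir NW: first cell '.' (not opp) -> no flip
Dir N: first cell '.' (not opp) -> no flip
Dir NE: edge -> no flip
Dir W: first cell '.' (not opp) -> no flip
Dir E: edge -> no flip
Dir SW: opp run (2,4) (3,3) capped by W -> flip
Dir S: opp run (2,5), next='.' -> no flip
Dir SE: edge -> no flip
All flips: (2,4) (3,3)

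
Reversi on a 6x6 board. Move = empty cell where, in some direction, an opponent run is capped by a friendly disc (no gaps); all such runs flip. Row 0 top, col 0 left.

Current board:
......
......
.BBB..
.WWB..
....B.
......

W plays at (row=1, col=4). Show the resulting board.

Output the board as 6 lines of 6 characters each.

Answer: ......
....W.
.BBW..
.WWB..
....B.
......

Derivation:
Place W at (1,4); scan 8 dirs for brackets.
Dir NW: first cell '.' (not opp) -> no flip
Dir N: first cell '.' (not opp) -> no flip
Dir NE: first cell '.' (not opp) -> no flip
Dir W: first cell '.' (not opp) -> no flip
Dir E: first cell '.' (not opp) -> no flip
Dir SW: opp run (2,3) capped by W -> flip
Dir S: first cell '.' (not opp) -> no flip
Dir SE: first cell '.' (not opp) -> no flip
All flips: (2,3)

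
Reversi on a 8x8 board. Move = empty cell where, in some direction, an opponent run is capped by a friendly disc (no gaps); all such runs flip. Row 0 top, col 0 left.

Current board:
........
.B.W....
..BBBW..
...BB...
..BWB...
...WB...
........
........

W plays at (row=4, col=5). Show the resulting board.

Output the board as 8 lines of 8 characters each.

Place W at (4,5); scan 8 dirs for brackets.
Dir NW: opp run (3,4) (2,3), next='.' -> no flip
Dir N: first cell '.' (not opp) -> no flip
Dir NE: first cell '.' (not opp) -> no flip
Dir W: opp run (4,4) capped by W -> flip
Dir E: first cell '.' (not opp) -> no flip
Dir SW: opp run (5,4), next='.' -> no flip
Dir S: first cell '.' (not opp) -> no flip
Dir SE: first cell '.' (not opp) -> no flip
All flips: (4,4)

Answer: ........
.B.W....
..BBBW..
...BB...
..BWWW..
...WB...
........
........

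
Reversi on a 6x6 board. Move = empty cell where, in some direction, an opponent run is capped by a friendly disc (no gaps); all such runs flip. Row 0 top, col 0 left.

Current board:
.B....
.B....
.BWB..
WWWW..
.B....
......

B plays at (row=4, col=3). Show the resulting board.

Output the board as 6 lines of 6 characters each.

Place B at (4,3); scan 8 dirs for brackets.
Dir NW: opp run (3,2) capped by B -> flip
Dir N: opp run (3,3) capped by B -> flip
Dir NE: first cell '.' (not opp) -> no flip
Dir W: first cell '.' (not opp) -> no flip
Dir E: first cell '.' (not opp) -> no flip
Dir SW: first cell '.' (not opp) -> no flip
Dir S: first cell '.' (not opp) -> no flip
Dir SE: first cell '.' (not opp) -> no flip
All flips: (3,2) (3,3)

Answer: .B....
.B....
.BWB..
WWBB..
.B.B..
......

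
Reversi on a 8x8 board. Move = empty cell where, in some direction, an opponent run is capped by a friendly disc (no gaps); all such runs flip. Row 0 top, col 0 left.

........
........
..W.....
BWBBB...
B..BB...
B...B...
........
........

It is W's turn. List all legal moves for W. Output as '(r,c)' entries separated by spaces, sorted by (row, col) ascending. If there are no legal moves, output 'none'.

(2,0): no bracket -> illegal
(2,1): no bracket -> illegal
(2,3): no bracket -> illegal
(2,4): no bracket -> illegal
(2,5): no bracket -> illegal
(3,5): flips 3 -> legal
(4,1): no bracket -> illegal
(4,2): flips 1 -> legal
(4,5): no bracket -> illegal
(5,1): no bracket -> illegal
(5,2): no bracket -> illegal
(5,3): no bracket -> illegal
(5,5): flips 2 -> legal
(6,0): no bracket -> illegal
(6,1): no bracket -> illegal
(6,3): no bracket -> illegal
(6,4): no bracket -> illegal
(6,5): no bracket -> illegal

Answer: (3,5) (4,2) (5,5)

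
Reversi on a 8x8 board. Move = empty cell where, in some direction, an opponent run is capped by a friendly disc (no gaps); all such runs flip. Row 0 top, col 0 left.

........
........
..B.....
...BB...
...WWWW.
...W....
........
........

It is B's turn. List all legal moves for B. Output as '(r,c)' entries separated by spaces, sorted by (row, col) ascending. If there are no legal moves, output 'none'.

(3,2): no bracket -> illegal
(3,5): no bracket -> illegal
(3,6): no bracket -> illegal
(3,7): no bracket -> illegal
(4,2): no bracket -> illegal
(4,7): no bracket -> illegal
(5,2): flips 1 -> legal
(5,4): flips 1 -> legal
(5,5): flips 1 -> legal
(5,6): flips 1 -> legal
(5,7): no bracket -> illegal
(6,2): no bracket -> illegal
(6,3): flips 2 -> legal
(6,4): no bracket -> illegal

Answer: (5,2) (5,4) (5,5) (5,6) (6,3)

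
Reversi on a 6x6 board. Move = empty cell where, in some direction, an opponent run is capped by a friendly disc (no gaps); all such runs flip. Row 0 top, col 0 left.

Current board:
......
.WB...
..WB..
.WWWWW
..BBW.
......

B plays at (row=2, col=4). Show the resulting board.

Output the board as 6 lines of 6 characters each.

Answer: ......
.WB...
..WBB.
.WWBWW
..BBW.
......

Derivation:
Place B at (2,4); scan 8 dirs for brackets.
Dir NW: first cell '.' (not opp) -> no flip
Dir N: first cell '.' (not opp) -> no flip
Dir NE: first cell '.' (not opp) -> no flip
Dir W: first cell 'B' (not opp) -> no flip
Dir E: first cell '.' (not opp) -> no flip
Dir SW: opp run (3,3) capped by B -> flip
Dir S: opp run (3,4) (4,4), next='.' -> no flip
Dir SE: opp run (3,5), next=edge -> no flip
All flips: (3,3)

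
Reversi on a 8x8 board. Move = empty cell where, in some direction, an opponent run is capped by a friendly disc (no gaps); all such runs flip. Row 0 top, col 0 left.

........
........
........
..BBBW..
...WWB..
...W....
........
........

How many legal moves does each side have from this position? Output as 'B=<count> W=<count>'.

Answer: B=7 W=8

Derivation:
-- B to move --
(2,4): no bracket -> illegal
(2,5): flips 1 -> legal
(2,6): no bracket -> illegal
(3,6): flips 1 -> legal
(4,2): flips 2 -> legal
(4,6): no bracket -> illegal
(5,2): flips 1 -> legal
(5,4): flips 2 -> legal
(5,5): flips 1 -> legal
(6,2): no bracket -> illegal
(6,3): flips 2 -> legal
(6,4): no bracket -> illegal
B mobility = 7
-- W to move --
(2,1): flips 1 -> legal
(2,2): flips 1 -> legal
(2,3): flips 1 -> legal
(2,4): flips 1 -> legal
(2,5): flips 1 -> legal
(3,1): flips 3 -> legal
(3,6): no bracket -> illegal
(4,1): no bracket -> illegal
(4,2): no bracket -> illegal
(4,6): flips 1 -> legal
(5,4): no bracket -> illegal
(5,5): flips 1 -> legal
(5,6): no bracket -> illegal
W mobility = 8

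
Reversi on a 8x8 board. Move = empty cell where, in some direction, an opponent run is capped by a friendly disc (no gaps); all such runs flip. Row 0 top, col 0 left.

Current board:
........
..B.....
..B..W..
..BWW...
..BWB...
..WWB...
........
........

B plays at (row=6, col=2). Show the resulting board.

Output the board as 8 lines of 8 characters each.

Answer: ........
..B.....
..B..W..
..BWW...
..BWB...
..BBB...
..B.....
........

Derivation:
Place B at (6,2); scan 8 dirs for brackets.
Dir NW: first cell '.' (not opp) -> no flip
Dir N: opp run (5,2) capped by B -> flip
Dir NE: opp run (5,3) capped by B -> flip
Dir W: first cell '.' (not opp) -> no flip
Dir E: first cell '.' (not opp) -> no flip
Dir SW: first cell '.' (not opp) -> no flip
Dir S: first cell '.' (not opp) -> no flip
Dir SE: first cell '.' (not opp) -> no flip
All flips: (5,2) (5,3)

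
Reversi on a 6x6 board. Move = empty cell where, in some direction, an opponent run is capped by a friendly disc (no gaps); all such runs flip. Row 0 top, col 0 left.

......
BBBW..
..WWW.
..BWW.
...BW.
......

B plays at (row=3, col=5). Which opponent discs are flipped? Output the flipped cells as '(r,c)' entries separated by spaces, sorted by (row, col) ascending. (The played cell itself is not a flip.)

Dir NW: opp run (2,4) (1,3), next='.' -> no flip
Dir N: first cell '.' (not opp) -> no flip
Dir NE: edge -> no flip
Dir W: opp run (3,4) (3,3) capped by B -> flip
Dir E: edge -> no flip
Dir SW: opp run (4,4), next='.' -> no flip
Dir S: first cell '.' (not opp) -> no flip
Dir SE: edge -> no flip

Answer: (3,3) (3,4)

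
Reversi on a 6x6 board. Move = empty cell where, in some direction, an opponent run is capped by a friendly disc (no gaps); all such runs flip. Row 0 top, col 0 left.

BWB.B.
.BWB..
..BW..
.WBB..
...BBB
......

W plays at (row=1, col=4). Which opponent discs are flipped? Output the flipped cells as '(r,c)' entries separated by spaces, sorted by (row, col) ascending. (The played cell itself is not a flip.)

Dir NW: first cell '.' (not opp) -> no flip
Dir N: opp run (0,4), next=edge -> no flip
Dir NE: first cell '.' (not opp) -> no flip
Dir W: opp run (1,3) capped by W -> flip
Dir E: first cell '.' (not opp) -> no flip
Dir SW: first cell 'W' (not opp) -> no flip
Dir S: first cell '.' (not opp) -> no flip
Dir SE: first cell '.' (not opp) -> no flip

Answer: (1,3)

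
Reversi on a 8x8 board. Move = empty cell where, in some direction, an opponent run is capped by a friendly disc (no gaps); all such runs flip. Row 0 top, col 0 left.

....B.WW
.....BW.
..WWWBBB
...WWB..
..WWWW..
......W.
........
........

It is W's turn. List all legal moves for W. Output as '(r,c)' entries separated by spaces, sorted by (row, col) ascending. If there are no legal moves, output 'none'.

(0,3): no bracket -> illegal
(0,5): flips 3 -> legal
(1,3): no bracket -> illegal
(1,4): flips 1 -> legal
(1,7): flips 2 -> legal
(3,6): flips 2 -> legal
(3,7): no bracket -> illegal
(4,6): flips 1 -> legal

Answer: (0,5) (1,4) (1,7) (3,6) (4,6)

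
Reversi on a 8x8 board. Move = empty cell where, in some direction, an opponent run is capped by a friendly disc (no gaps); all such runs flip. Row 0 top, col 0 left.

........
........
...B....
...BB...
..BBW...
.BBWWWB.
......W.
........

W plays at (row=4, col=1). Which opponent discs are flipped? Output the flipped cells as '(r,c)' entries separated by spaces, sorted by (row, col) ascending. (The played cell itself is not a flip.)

Dir NW: first cell '.' (not opp) -> no flip
Dir N: first cell '.' (not opp) -> no flip
Dir NE: first cell '.' (not opp) -> no flip
Dir W: first cell '.' (not opp) -> no flip
Dir E: opp run (4,2) (4,3) capped by W -> flip
Dir SW: first cell '.' (not opp) -> no flip
Dir S: opp run (5,1), next='.' -> no flip
Dir SE: opp run (5,2), next='.' -> no flip

Answer: (4,2) (4,3)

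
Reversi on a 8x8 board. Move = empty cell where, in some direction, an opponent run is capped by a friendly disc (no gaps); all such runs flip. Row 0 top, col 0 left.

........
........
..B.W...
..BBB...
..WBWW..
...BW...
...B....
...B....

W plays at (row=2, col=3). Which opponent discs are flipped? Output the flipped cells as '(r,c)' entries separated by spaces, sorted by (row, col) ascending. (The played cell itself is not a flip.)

Answer: (3,4)

Derivation:
Dir NW: first cell '.' (not opp) -> no flip
Dir N: first cell '.' (not opp) -> no flip
Dir NE: first cell '.' (not opp) -> no flip
Dir W: opp run (2,2), next='.' -> no flip
Dir E: first cell 'W' (not opp) -> no flip
Dir SW: opp run (3,2), next='.' -> no flip
Dir S: opp run (3,3) (4,3) (5,3) (6,3) (7,3), next=edge -> no flip
Dir SE: opp run (3,4) capped by W -> flip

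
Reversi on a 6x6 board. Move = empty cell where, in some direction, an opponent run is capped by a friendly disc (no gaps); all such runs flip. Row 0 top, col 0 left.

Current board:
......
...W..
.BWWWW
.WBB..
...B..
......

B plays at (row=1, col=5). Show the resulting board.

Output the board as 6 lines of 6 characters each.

Answer: ......
...W.B
.BWWBW
.WBB..
...B..
......

Derivation:
Place B at (1,5); scan 8 dirs for brackets.
Dir NW: first cell '.' (not opp) -> no flip
Dir N: first cell '.' (not opp) -> no flip
Dir NE: edge -> no flip
Dir W: first cell '.' (not opp) -> no flip
Dir E: edge -> no flip
Dir SW: opp run (2,4) capped by B -> flip
Dir S: opp run (2,5), next='.' -> no flip
Dir SE: edge -> no flip
All flips: (2,4)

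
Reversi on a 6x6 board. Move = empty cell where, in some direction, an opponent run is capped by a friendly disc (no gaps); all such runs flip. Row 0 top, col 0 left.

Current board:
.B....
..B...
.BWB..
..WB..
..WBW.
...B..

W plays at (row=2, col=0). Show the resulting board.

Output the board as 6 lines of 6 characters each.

Answer: .B....
..B...
WWWB..
..WB..
..WBW.
...B..

Derivation:
Place W at (2,0); scan 8 dirs for brackets.
Dir NW: edge -> no flip
Dir N: first cell '.' (not opp) -> no flip
Dir NE: first cell '.' (not opp) -> no flip
Dir W: edge -> no flip
Dir E: opp run (2,1) capped by W -> flip
Dir SW: edge -> no flip
Dir S: first cell '.' (not opp) -> no flip
Dir SE: first cell '.' (not opp) -> no flip
All flips: (2,1)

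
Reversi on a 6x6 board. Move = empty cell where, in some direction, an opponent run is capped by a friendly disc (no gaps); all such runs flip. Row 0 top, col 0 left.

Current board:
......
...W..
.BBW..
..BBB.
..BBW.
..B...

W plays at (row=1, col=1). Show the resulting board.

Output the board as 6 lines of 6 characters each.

Answer: ......
.W.W..
.BWW..
..BWB.
..BBW.
..B...

Derivation:
Place W at (1,1); scan 8 dirs for brackets.
Dir NW: first cell '.' (not opp) -> no flip
Dir N: first cell '.' (not opp) -> no flip
Dir NE: first cell '.' (not opp) -> no flip
Dir W: first cell '.' (not opp) -> no flip
Dir E: first cell '.' (not opp) -> no flip
Dir SW: first cell '.' (not opp) -> no flip
Dir S: opp run (2,1), next='.' -> no flip
Dir SE: opp run (2,2) (3,3) capped by W -> flip
All flips: (2,2) (3,3)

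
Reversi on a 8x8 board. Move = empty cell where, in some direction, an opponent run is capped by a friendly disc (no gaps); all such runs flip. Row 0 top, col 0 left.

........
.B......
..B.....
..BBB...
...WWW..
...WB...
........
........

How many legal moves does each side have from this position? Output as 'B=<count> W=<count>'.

Answer: B=5 W=9

Derivation:
-- B to move --
(3,5): no bracket -> illegal
(3,6): flips 1 -> legal
(4,2): no bracket -> illegal
(4,6): no bracket -> illegal
(5,2): flips 2 -> legal
(5,5): flips 1 -> legal
(5,6): flips 1 -> legal
(6,2): no bracket -> illegal
(6,3): flips 2 -> legal
(6,4): no bracket -> illegal
B mobility = 5
-- W to move --
(0,0): flips 3 -> legal
(0,1): no bracket -> illegal
(0,2): no bracket -> illegal
(1,0): no bracket -> illegal
(1,2): no bracket -> illegal
(1,3): no bracket -> illegal
(2,0): no bracket -> illegal
(2,1): flips 1 -> legal
(2,3): flips 2 -> legal
(2,4): flips 1 -> legal
(2,5): flips 1 -> legal
(3,1): no bracket -> illegal
(3,5): no bracket -> illegal
(4,1): no bracket -> illegal
(4,2): no bracket -> illegal
(5,5): flips 1 -> legal
(6,3): flips 1 -> legal
(6,4): flips 1 -> legal
(6,5): flips 1 -> legal
W mobility = 9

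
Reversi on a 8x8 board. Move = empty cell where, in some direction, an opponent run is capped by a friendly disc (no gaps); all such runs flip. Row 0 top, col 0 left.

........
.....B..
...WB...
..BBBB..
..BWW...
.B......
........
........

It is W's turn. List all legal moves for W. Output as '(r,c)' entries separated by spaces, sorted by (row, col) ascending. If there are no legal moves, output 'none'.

(0,4): no bracket -> illegal
(0,5): no bracket -> illegal
(0,6): no bracket -> illegal
(1,3): no bracket -> illegal
(1,4): flips 2 -> legal
(1,6): no bracket -> illegal
(2,1): flips 1 -> legal
(2,2): flips 1 -> legal
(2,5): flips 2 -> legal
(2,6): flips 1 -> legal
(3,1): no bracket -> illegal
(3,6): no bracket -> illegal
(4,0): no bracket -> illegal
(4,1): flips 2 -> legal
(4,5): flips 1 -> legal
(4,6): no bracket -> illegal
(5,0): no bracket -> illegal
(5,2): no bracket -> illegal
(5,3): no bracket -> illegal
(6,0): no bracket -> illegal
(6,1): no bracket -> illegal
(6,2): no bracket -> illegal

Answer: (1,4) (2,1) (2,2) (2,5) (2,6) (4,1) (4,5)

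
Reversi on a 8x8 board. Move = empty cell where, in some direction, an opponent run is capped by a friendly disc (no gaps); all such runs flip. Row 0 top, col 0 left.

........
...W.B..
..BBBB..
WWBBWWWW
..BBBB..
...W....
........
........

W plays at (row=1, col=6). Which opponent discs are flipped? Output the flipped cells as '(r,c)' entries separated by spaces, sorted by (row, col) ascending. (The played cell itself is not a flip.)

Dir NW: first cell '.' (not opp) -> no flip
Dir N: first cell '.' (not opp) -> no flip
Dir NE: first cell '.' (not opp) -> no flip
Dir W: opp run (1,5), next='.' -> no flip
Dir E: first cell '.' (not opp) -> no flip
Dir SW: opp run (2,5) capped by W -> flip
Dir S: first cell '.' (not opp) -> no flip
Dir SE: first cell '.' (not opp) -> no flip

Answer: (2,5)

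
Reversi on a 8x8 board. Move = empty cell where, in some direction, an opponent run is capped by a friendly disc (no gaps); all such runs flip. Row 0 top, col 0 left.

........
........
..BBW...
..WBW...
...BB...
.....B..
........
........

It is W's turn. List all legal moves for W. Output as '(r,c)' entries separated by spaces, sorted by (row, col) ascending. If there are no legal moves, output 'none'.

Answer: (1,2) (1,4) (2,1) (4,2) (5,2) (5,4)

Derivation:
(1,1): no bracket -> illegal
(1,2): flips 2 -> legal
(1,3): no bracket -> illegal
(1,4): flips 1 -> legal
(2,1): flips 2 -> legal
(3,1): no bracket -> illegal
(3,5): no bracket -> illegal
(4,2): flips 1 -> legal
(4,5): no bracket -> illegal
(4,6): no bracket -> illegal
(5,2): flips 1 -> legal
(5,3): no bracket -> illegal
(5,4): flips 2 -> legal
(5,6): no bracket -> illegal
(6,4): no bracket -> illegal
(6,5): no bracket -> illegal
(6,6): no bracket -> illegal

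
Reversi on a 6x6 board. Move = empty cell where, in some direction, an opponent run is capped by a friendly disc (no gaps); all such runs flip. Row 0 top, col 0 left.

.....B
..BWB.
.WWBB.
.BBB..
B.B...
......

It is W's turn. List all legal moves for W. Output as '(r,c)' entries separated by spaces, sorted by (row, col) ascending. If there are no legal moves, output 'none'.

Answer: (0,2) (0,3) (1,1) (1,5) (2,5) (3,5) (4,1) (4,3) (4,4) (5,2)

Derivation:
(0,1): no bracket -> illegal
(0,2): flips 1 -> legal
(0,3): flips 1 -> legal
(0,4): no bracket -> illegal
(1,1): flips 1 -> legal
(1,5): flips 1 -> legal
(2,0): no bracket -> illegal
(2,5): flips 2 -> legal
(3,0): no bracket -> illegal
(3,4): no bracket -> illegal
(3,5): flips 1 -> legal
(4,1): flips 1 -> legal
(4,3): flips 3 -> legal
(4,4): flips 1 -> legal
(5,0): no bracket -> illegal
(5,1): no bracket -> illegal
(5,2): flips 2 -> legal
(5,3): no bracket -> illegal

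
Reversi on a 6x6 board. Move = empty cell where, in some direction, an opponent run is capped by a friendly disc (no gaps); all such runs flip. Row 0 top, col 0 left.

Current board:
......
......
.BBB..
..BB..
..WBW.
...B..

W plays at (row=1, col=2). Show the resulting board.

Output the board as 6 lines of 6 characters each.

Answer: ......
..W...
.BWB..
..WB..
..WBW.
...B..

Derivation:
Place W at (1,2); scan 8 dirs for brackets.
Dir NW: first cell '.' (not opp) -> no flip
Dir N: first cell '.' (not opp) -> no flip
Dir NE: first cell '.' (not opp) -> no flip
Dir W: first cell '.' (not opp) -> no flip
Dir E: first cell '.' (not opp) -> no flip
Dir SW: opp run (2,1), next='.' -> no flip
Dir S: opp run (2,2) (3,2) capped by W -> flip
Dir SE: opp run (2,3), next='.' -> no flip
All flips: (2,2) (3,2)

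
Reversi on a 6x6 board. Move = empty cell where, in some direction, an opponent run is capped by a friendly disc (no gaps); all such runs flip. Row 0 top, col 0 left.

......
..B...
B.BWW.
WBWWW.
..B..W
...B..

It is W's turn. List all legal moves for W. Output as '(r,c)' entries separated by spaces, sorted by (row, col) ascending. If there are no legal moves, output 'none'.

(0,1): flips 1 -> legal
(0,2): flips 2 -> legal
(0,3): no bracket -> illegal
(1,0): flips 1 -> legal
(1,1): flips 1 -> legal
(1,3): no bracket -> illegal
(2,1): flips 1 -> legal
(4,0): no bracket -> illegal
(4,1): no bracket -> illegal
(4,3): no bracket -> illegal
(4,4): no bracket -> illegal
(5,1): flips 1 -> legal
(5,2): flips 1 -> legal
(5,4): no bracket -> illegal

Answer: (0,1) (0,2) (1,0) (1,1) (2,1) (5,1) (5,2)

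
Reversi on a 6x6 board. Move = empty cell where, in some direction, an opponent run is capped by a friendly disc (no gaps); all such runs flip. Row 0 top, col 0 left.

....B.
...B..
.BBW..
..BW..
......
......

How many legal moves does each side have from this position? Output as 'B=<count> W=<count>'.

Answer: B=5 W=5

Derivation:
-- B to move --
(1,2): no bracket -> illegal
(1,4): flips 1 -> legal
(2,4): flips 1 -> legal
(3,4): flips 1 -> legal
(4,2): no bracket -> illegal
(4,3): flips 2 -> legal
(4,4): flips 1 -> legal
B mobility = 5
-- W to move --
(0,2): no bracket -> illegal
(0,3): flips 1 -> legal
(0,5): no bracket -> illegal
(1,0): no bracket -> illegal
(1,1): flips 1 -> legal
(1,2): no bracket -> illegal
(1,4): no bracket -> illegal
(1,5): no bracket -> illegal
(2,0): flips 2 -> legal
(2,4): no bracket -> illegal
(3,0): no bracket -> illegal
(3,1): flips 1 -> legal
(4,1): flips 1 -> legal
(4,2): no bracket -> illegal
(4,3): no bracket -> illegal
W mobility = 5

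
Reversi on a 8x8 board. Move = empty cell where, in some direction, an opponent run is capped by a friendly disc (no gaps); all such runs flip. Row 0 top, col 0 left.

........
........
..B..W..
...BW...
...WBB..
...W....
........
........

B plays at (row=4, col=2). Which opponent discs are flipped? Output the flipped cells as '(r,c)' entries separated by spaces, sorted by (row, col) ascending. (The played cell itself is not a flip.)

Dir NW: first cell '.' (not opp) -> no flip
Dir N: first cell '.' (not opp) -> no flip
Dir NE: first cell 'B' (not opp) -> no flip
Dir W: first cell '.' (not opp) -> no flip
Dir E: opp run (4,3) capped by B -> flip
Dir SW: first cell '.' (not opp) -> no flip
Dir S: first cell '.' (not opp) -> no flip
Dir SE: opp run (5,3), next='.' -> no flip

Answer: (4,3)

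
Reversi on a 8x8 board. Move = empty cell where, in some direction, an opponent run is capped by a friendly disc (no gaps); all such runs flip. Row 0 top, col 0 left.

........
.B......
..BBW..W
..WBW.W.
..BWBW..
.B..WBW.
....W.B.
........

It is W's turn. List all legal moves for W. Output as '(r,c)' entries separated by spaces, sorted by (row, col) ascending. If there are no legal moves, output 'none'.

(0,0): no bracket -> illegal
(0,1): no bracket -> illegal
(0,2): no bracket -> illegal
(1,0): no bracket -> illegal
(1,2): flips 2 -> legal
(1,3): flips 2 -> legal
(1,4): flips 1 -> legal
(2,0): no bracket -> illegal
(2,1): flips 2 -> legal
(3,1): no bracket -> illegal
(3,5): no bracket -> illegal
(4,0): no bracket -> illegal
(4,1): flips 1 -> legal
(4,6): flips 1 -> legal
(5,0): no bracket -> illegal
(5,2): flips 1 -> legal
(5,3): no bracket -> illegal
(5,7): no bracket -> illegal
(6,0): flips 3 -> legal
(6,1): no bracket -> illegal
(6,2): no bracket -> illegal
(6,5): flips 1 -> legal
(6,7): no bracket -> illegal
(7,5): no bracket -> illegal
(7,6): flips 1 -> legal
(7,7): no bracket -> illegal

Answer: (1,2) (1,3) (1,4) (2,1) (4,1) (4,6) (5,2) (6,0) (6,5) (7,6)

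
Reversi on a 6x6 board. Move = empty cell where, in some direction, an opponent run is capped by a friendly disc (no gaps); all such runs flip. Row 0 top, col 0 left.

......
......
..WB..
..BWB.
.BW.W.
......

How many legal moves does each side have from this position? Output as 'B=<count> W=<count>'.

Answer: B=5 W=5

Derivation:
-- B to move --
(1,1): no bracket -> illegal
(1,2): flips 1 -> legal
(1,3): no bracket -> illegal
(2,1): flips 1 -> legal
(2,4): no bracket -> illegal
(3,1): no bracket -> illegal
(3,5): no bracket -> illegal
(4,3): flips 2 -> legal
(4,5): no bracket -> illegal
(5,1): no bracket -> illegal
(5,2): flips 1 -> legal
(5,3): no bracket -> illegal
(5,4): flips 1 -> legal
(5,5): no bracket -> illegal
B mobility = 5
-- W to move --
(1,2): no bracket -> illegal
(1,3): flips 1 -> legal
(1,4): no bracket -> illegal
(2,1): no bracket -> illegal
(2,4): flips 2 -> legal
(2,5): no bracket -> illegal
(3,0): no bracket -> illegal
(3,1): flips 1 -> legal
(3,5): flips 1 -> legal
(4,0): flips 1 -> legal
(4,3): no bracket -> illegal
(4,5): no bracket -> illegal
(5,0): no bracket -> illegal
(5,1): no bracket -> illegal
(5,2): no bracket -> illegal
W mobility = 5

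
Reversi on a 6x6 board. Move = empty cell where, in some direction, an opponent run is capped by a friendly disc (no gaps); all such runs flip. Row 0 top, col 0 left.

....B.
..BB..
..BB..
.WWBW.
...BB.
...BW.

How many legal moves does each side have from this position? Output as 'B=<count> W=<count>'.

Answer: B=10 W=4

Derivation:
-- B to move --
(2,0): no bracket -> illegal
(2,1): flips 1 -> legal
(2,4): flips 1 -> legal
(2,5): flips 1 -> legal
(3,0): flips 2 -> legal
(3,5): flips 1 -> legal
(4,0): flips 1 -> legal
(4,1): flips 1 -> legal
(4,2): flips 1 -> legal
(4,5): flips 1 -> legal
(5,5): flips 1 -> legal
B mobility = 10
-- W to move --
(0,1): flips 2 -> legal
(0,2): flips 2 -> legal
(0,3): no bracket -> illegal
(0,5): no bracket -> illegal
(1,1): no bracket -> illegal
(1,4): flips 1 -> legal
(1,5): no bracket -> illegal
(2,1): no bracket -> illegal
(2,4): no bracket -> illegal
(3,5): no bracket -> illegal
(4,2): no bracket -> illegal
(4,5): no bracket -> illegal
(5,2): flips 2 -> legal
(5,5): no bracket -> illegal
W mobility = 4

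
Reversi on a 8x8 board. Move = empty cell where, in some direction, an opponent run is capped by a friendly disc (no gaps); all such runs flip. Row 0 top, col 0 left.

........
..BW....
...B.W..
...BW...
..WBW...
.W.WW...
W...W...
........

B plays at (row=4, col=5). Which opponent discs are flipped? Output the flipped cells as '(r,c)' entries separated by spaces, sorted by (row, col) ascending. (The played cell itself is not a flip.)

Dir NW: opp run (3,4) capped by B -> flip
Dir N: first cell '.' (not opp) -> no flip
Dir NE: first cell '.' (not opp) -> no flip
Dir W: opp run (4,4) capped by B -> flip
Dir E: first cell '.' (not opp) -> no flip
Dir SW: opp run (5,4), next='.' -> no flip
Dir S: first cell '.' (not opp) -> no flip
Dir SE: first cell '.' (not opp) -> no flip

Answer: (3,4) (4,4)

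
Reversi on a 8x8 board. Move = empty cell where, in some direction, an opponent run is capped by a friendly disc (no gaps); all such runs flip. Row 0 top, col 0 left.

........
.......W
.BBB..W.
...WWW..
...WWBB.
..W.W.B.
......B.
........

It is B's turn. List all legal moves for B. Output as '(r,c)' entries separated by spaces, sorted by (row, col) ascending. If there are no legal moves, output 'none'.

Answer: (2,4) (2,5) (4,2) (5,3) (5,5) (6,3)

Derivation:
(0,6): no bracket -> illegal
(0,7): no bracket -> illegal
(1,5): no bracket -> illegal
(1,6): no bracket -> illegal
(2,4): flips 1 -> legal
(2,5): flips 1 -> legal
(2,7): no bracket -> illegal
(3,2): no bracket -> illegal
(3,6): no bracket -> illegal
(3,7): no bracket -> illegal
(4,1): no bracket -> illegal
(4,2): flips 2 -> legal
(5,1): no bracket -> illegal
(5,3): flips 2 -> legal
(5,5): flips 2 -> legal
(6,1): no bracket -> illegal
(6,2): no bracket -> illegal
(6,3): flips 1 -> legal
(6,4): no bracket -> illegal
(6,5): no bracket -> illegal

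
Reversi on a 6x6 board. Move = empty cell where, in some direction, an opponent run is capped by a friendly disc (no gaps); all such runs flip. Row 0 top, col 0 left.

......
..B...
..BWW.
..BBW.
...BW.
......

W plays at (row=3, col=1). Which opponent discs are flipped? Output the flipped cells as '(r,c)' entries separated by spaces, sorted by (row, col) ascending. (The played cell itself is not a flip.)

Dir NW: first cell '.' (not opp) -> no flip
Dir N: first cell '.' (not opp) -> no flip
Dir NE: opp run (2,2), next='.' -> no flip
Dir W: first cell '.' (not opp) -> no flip
Dir E: opp run (3,2) (3,3) capped by W -> flip
Dir SW: first cell '.' (not opp) -> no flip
Dir S: first cell '.' (not opp) -> no flip
Dir SE: first cell '.' (not opp) -> no flip

Answer: (3,2) (3,3)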